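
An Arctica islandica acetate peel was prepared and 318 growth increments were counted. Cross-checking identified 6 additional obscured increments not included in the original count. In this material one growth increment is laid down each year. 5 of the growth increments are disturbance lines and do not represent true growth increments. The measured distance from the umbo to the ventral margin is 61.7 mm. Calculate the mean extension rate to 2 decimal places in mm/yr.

After corrections the count is 318 − 5 + 6 = 319 growth increments.
Mean rate = 61.7 mm / 319 years ≈ 0.19 mm/yr.

0.19 mm/yr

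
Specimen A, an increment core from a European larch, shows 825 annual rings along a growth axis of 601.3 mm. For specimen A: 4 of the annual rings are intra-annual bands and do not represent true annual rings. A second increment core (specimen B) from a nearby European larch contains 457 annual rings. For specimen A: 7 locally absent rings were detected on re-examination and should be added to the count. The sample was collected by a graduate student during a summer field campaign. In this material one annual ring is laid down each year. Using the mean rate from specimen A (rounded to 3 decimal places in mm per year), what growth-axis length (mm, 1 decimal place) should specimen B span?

Specimen A: true annual ring count = 825 − 4 + 7 = 828.
A: Mean rate = 601.3 mm / 828 years ≈ 0.726 mm per year.
B's length ≈ 0.726 × 457 = 331.8 mm.

331.8 mm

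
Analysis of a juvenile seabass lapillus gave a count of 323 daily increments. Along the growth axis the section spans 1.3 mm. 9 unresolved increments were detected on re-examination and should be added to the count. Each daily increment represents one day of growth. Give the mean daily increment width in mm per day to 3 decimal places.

Correcting the raw count gives 323 + 9 = 332 true daily increments.
1.3 mm over 332 days gives 1.3 / 332 ≈ 0.004 mm per day.

0.004 mm per day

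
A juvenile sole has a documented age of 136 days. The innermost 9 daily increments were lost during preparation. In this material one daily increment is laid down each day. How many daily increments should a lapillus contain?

127 daily increments

One daily increment per day gives 136 daily increments over 136 days.
136 − 9 missed = 127 daily increments expected in the prepared section.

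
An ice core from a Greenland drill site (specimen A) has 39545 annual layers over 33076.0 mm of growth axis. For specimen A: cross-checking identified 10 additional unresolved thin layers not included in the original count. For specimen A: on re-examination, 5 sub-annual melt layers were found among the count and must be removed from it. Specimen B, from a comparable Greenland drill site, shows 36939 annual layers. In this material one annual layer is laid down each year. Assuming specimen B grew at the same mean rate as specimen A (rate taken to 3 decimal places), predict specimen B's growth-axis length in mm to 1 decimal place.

Specimen A: after corrections the count is 39545 − 5 + 10 = 39550 annual layers.
A: Extension rate ≈ 33076.0 / 39550 = 0.836 mm per year.
For B, 0.836 mm/year × 36939 years = 30881.0 mm.

30881.0 mm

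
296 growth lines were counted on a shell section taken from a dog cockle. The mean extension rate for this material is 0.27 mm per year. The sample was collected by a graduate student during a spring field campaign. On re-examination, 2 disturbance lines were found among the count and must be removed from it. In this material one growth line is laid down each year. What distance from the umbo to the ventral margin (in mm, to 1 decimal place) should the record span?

Adjusted count: 296 − 2 = 294 growth lines.
294 years at 0.27 mm/year gives 0.27 × 294 = 79.4 mm.

79.4 mm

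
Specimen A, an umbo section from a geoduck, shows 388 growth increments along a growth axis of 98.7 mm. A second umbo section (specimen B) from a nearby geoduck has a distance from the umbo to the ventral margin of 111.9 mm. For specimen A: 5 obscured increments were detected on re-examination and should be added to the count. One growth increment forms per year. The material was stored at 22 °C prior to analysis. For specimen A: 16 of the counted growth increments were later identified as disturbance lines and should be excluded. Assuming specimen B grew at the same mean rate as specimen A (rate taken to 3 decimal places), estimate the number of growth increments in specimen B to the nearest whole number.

427 growth increments

Specimen A: true growth increment count = 388 − 16 + 5 = 377.
A: Extension rate ≈ 98.7 / 377 = 0.262 mm/yr.
B spans 111.9 / 0.262 = 427.10 years ≈ 427 growth increments.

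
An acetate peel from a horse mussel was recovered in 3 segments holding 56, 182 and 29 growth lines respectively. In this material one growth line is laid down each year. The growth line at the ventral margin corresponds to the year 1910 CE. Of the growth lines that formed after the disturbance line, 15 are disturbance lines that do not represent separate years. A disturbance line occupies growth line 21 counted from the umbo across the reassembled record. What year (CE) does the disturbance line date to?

1679 CE

Total growth lines = 56 + 182 + 29 = 267.
The disturbance line sits at growth line 21 from the umbo, so 267 − 21 = 246 growth lines formed after it.
Excluding 15 false growth lines: 246 − 15 = 231.
Counting back 231 years from 1910 CE places the disturbance line in 1910 − 231 = 1679 CE.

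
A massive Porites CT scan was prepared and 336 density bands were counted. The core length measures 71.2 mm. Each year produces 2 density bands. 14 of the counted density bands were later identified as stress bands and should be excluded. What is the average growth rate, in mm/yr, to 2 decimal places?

True density band count = 336 − 14 = 322.
322 density bands at 2 per year is 322 / 2 = 161 years.
Extension rate ≈ 71.2 / 161 = 0.44 mm/yr.

0.44 mm/yr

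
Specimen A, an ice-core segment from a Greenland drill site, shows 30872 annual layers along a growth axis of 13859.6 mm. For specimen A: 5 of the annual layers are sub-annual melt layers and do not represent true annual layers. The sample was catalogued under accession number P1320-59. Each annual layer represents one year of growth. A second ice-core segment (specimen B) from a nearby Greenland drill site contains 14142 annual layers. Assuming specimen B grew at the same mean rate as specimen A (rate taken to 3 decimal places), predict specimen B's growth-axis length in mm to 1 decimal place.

6349.8 mm

Specimen A: after corrections the count is 30872 − 5 = 30867 annual layers.
A: 13859.6 mm over 30867 years gives 13859.6 / 30867 ≈ 0.449 mm/yr.
B's length ≈ 0.449 × 14142 = 6349.8 mm.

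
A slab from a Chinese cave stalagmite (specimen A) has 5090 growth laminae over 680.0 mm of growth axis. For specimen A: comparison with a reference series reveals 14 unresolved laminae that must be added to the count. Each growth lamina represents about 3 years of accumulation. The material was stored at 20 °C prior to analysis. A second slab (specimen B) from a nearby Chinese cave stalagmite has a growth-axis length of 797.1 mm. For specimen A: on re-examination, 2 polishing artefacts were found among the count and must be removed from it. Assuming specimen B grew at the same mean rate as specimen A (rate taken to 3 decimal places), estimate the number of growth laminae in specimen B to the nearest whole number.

Specimen A: adjusted count: 5090 − 2 + 14 = 5102 growth laminae.
Specimen A: at 3 years per growth lamina, 5102 × 3 = 15306 years.
A: Mean rate = 680.0 mm / 15306 years ≈ 0.044 mm/yr.
B spans 797.1 / 0.044 = 18115.91 years; at 3 years per growth lamina that is 18115.91 / 3 ≈ 6039 growth laminae.

6039 growth laminae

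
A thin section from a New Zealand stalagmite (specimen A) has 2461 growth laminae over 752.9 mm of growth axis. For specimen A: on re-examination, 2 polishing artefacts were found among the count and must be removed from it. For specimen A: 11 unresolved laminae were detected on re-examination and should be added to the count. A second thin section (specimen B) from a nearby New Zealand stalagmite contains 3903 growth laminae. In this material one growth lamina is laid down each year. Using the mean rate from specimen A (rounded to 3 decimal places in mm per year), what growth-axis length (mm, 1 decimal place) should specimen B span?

Specimen A: adjusted count: 2461 − 2 + 11 = 2470 growth laminae.
A: 752.9 mm over 2470 years gives 752.9 / 2470 ≈ 0.305 mm/yr.
Length of B = 0.305 × 3903 = 1190.4 mm.

1190.4 mm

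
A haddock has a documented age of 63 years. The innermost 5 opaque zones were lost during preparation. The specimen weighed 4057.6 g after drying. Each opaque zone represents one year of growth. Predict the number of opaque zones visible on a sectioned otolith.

58 opaque zones

Expected opaque zones over 63 years: 63.
Less the 5 uncaptured opaque zones: 63 − 5 = 58.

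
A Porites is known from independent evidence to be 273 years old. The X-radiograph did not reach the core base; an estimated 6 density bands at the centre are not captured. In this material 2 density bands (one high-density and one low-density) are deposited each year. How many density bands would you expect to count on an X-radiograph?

540 density bands

With 2 density bands per year, 273 years would produce 273 × 2 = 546 density bands.
Subtracting the 6 density bands not captured gives 546 − 6 = 540 density bands in the record.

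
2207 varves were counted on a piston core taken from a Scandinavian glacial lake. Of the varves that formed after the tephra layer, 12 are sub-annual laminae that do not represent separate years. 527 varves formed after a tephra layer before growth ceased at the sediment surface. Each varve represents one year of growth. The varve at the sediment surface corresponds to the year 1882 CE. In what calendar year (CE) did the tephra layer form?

527 varves post-date the tephra layer.
527 − 12 false = 515 true varves after the tephra layer.
1882 − 515 = 1367 CE.

1367 CE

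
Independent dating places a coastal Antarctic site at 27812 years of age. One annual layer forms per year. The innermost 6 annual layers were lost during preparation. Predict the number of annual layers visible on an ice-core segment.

At one annual layer per year, 27812 years correspond to 27812 annual layers.
Less the 6 uncaptured annual layers: 27812 − 6 = 27806.

27806 annual layers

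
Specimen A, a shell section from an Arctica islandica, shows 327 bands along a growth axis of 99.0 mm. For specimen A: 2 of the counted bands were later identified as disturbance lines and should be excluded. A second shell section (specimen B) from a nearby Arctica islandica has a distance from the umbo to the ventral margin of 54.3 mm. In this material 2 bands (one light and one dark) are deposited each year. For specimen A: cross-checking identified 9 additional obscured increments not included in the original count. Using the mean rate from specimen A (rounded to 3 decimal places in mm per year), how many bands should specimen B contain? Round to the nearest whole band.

Specimen A: after corrections the count is 327 − 2 + 9 = 334 bands.
Specimen A: with 2 bands per year, 334 / 2 = 167 years.
A: Mean rate = 99.0 mm / 167 years ≈ 0.593 mm/year.
B spans 54.3 / 0.593 = 91.57 years; at 2 bands per year that is 91.57 × 2 ≈ 183 bands.

183 bands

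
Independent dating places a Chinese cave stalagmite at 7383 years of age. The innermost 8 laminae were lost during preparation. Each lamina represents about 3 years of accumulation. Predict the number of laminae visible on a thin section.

2453 laminae

Expected laminae: 7383 / 3 = 2461.
Subtracting the 8 laminae not captured gives 2461 − 8 = 2453 laminae in the record.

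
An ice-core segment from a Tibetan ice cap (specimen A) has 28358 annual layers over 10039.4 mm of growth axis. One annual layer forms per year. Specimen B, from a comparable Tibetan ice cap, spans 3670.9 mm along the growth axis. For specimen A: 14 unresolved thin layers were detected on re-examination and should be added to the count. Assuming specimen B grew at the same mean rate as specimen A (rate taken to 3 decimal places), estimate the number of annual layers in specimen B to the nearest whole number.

Specimen A: correcting the raw count gives 28358 + 14 = 28372 true annual layers.
A: Extension rate ≈ 10039.4 / 28372 = 0.354 mm/yr.
Specimen B: 3670.9 mm / 0.354 mm per year = 10369.77 years ≈ 10370 annual layers.

10370 annual layers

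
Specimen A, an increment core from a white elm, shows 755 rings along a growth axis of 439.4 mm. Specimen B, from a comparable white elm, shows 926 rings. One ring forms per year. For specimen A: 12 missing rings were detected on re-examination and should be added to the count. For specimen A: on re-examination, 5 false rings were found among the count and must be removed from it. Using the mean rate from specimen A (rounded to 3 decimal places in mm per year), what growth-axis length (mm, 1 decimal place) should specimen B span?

534.3 mm

Specimen A: true ring count = 755 − 5 + 12 = 762.
A: 439.4 mm over 762 years gives 439.4 / 762 ≈ 0.577 mm/year.
B's length ≈ 0.577 × 926 = 534.3 mm.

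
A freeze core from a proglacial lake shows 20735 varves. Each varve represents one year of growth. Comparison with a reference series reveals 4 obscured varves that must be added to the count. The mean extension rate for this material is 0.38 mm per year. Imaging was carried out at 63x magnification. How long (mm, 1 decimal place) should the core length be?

True varve count = 20735 + 4 = 20739.
Length ≈ 0.38 × 20739 = 7880.8 mm.

7880.8 mm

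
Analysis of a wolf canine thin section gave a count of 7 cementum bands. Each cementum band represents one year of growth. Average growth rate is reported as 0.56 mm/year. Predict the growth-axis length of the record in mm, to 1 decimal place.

7 years of growth are recorded.
Predicted length = 0.56 mm/year × 7 years = 3.9 mm.

3.9 mm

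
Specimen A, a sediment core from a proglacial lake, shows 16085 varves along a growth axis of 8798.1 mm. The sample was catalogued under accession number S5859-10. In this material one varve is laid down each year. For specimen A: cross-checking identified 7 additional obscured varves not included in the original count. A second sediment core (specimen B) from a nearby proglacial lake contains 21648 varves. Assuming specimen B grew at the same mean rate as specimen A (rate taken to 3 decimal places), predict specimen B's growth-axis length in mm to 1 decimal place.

11841.5 mm

Specimen A: adjusted count: 16085 + 7 = 16092 varves.
A: 8798.1 mm over 16092 years gives 8798.1 / 16092 ≈ 0.547 mm/yr.
B's length ≈ 0.547 × 21648 = 11841.5 mm.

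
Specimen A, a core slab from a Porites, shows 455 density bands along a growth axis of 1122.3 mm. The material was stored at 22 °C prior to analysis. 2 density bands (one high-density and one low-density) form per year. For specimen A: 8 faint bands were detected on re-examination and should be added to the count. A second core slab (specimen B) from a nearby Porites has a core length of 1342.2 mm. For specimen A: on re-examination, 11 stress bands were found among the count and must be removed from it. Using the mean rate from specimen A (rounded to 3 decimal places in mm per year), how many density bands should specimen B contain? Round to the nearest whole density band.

541 density bands

Specimen A: correcting the raw count gives 455 − 11 + 8 = 452 true density bands.
Specimen A: 452 density bands at 2 per year is 452 / 2 = 226 years.
A: 1122.3 mm over 226 years gives 1122.3 / 226 ≈ 4.966 mm/yr.
Specimen B: 1342.2 mm / 4.966 mm per year = 270.28 years; at 2 density bands per year that is 270.28 × 2 ≈ 541 density bands.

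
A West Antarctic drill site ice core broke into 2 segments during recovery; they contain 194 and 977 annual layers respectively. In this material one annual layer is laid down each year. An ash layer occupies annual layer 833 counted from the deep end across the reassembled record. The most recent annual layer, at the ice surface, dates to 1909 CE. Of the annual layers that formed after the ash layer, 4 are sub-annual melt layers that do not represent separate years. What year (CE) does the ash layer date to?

Total annual layers = 194 + 977 = 1171.
The ash layer sits at annual layer 833 from the deep end, so 1171 − 833 = 338 annual layers formed after it.
338 − 4 false = 334 true annual layers after the ash layer.
The annual layer at the ice surface is 1909 CE, so the ash layer dates to 1909 − 334 = 1575 CE.

1575 CE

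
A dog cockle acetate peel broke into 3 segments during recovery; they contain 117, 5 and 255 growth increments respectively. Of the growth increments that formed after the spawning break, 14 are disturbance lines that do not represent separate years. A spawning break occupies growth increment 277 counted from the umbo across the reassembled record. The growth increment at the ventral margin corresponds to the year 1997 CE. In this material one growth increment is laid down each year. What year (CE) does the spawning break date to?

1911 CE

Total growth increments = 117 + 5 + 255 = 377.
Between growth increment 277 and the ventral margin there are 377 − 277 = 100 growth increments.
100 − 14 false = 86 true growth increments after the spawning break.
The growth increment at the ventral margin is 1997 CE, so the spawning break dates to 1997 − 86 = 1911 CE.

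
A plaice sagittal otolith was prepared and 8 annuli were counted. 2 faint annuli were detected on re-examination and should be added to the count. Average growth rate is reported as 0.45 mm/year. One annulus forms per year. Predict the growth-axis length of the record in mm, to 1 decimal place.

4.5 mm

True annulus count = 8 + 2 = 10.
Length ≈ 0.45 × 10 = 4.5 mm.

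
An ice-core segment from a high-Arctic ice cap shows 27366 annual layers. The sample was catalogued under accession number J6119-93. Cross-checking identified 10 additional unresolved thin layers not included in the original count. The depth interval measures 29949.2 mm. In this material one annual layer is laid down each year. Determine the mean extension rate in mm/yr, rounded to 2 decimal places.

True annual layer count = 27366 + 10 = 27376.
Mean rate = 29949.2 mm / 27376 years ≈ 1.09 mm/yr.

1.09 mm/yr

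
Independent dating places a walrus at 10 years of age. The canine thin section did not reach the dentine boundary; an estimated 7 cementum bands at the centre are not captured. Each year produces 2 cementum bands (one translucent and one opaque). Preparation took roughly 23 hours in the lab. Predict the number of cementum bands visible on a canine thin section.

13 cementum bands

With 2 cementum bands per year, 10 years would produce 10 × 2 = 20 cementum bands.
20 − 7 missed = 13 cementum bands expected in the prepared section.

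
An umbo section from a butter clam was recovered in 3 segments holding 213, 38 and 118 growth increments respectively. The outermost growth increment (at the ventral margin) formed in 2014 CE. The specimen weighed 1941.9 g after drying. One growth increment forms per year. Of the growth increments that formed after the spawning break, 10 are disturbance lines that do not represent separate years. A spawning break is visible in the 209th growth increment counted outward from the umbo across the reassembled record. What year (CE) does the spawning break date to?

Total growth increments = 213 + 38 + 118 = 369.
369 − 209 = 160 growth increments lie beyond the spawning break toward the ventral margin.
Removing the 10 false growth increments leaves 160 − 10 = 150 true growth increments beyond the spawning break.
Counting back 150 years from 2014 CE places the spawning break in 2014 − 150 = 1864 CE.

1864 CE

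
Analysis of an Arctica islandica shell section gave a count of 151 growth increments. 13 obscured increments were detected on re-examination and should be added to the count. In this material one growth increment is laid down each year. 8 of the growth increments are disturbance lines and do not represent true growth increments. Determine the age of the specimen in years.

156 years

After corrections the count is 151 − 8 + 13 = 156 growth increments.
At one growth increment per year, that is 156 years.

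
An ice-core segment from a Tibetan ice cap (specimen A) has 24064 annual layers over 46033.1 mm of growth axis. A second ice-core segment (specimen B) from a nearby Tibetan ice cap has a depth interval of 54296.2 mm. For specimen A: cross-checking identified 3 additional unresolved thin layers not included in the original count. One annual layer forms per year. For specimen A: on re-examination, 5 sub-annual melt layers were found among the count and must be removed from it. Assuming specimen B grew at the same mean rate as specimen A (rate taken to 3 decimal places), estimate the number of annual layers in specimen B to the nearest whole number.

Specimen A: after corrections the count is 24064 − 5 + 3 = 24062 annual layers.
A: Extension rate ≈ 46033.1 / 24062 = 1.913 mm/yr.
B spans 54296.2 / 1.913 = 28382.75 years ≈ 28383 annual layers.

28383 annual layers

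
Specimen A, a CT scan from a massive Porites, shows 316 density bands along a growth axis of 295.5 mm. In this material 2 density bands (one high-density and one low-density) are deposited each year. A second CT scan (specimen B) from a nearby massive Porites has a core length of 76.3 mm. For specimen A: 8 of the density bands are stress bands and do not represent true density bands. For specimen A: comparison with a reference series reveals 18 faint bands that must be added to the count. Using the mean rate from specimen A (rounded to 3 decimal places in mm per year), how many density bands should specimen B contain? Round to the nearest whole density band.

84 density bands

Specimen A: adjusted count: 316 − 8 + 18 = 326 density bands.
Specimen A: with 2 density bands per year, 326 / 2 = 163 years.
A: Extension rate ≈ 295.5 / 163 = 1.813 mm per year.
For B, 76.3 / 1.813 = 42.08 years; at 2 density bands per year that is 42.08 × 2 ≈ 84 density bands.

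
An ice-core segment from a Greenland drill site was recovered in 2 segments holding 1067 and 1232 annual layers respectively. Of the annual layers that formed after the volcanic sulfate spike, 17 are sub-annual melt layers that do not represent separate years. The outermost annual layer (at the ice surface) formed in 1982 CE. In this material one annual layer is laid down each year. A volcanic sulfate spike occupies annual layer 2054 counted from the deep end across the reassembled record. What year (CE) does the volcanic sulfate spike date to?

1754 CE

Total annual layers = 1067 + 1232 = 2299.
The volcanic sulfate spike sits at annual layer 2054 from the deep end, so 2299 − 2054 = 245 annual layers formed after it.
Excluding 17 false annual layers: 245 − 17 = 228.
1982 − 228 = 1754 CE.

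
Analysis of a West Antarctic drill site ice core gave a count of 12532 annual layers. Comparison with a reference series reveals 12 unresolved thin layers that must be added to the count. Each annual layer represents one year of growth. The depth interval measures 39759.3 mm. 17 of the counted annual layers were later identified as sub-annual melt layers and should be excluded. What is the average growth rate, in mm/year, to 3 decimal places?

After corrections the count is 12532 − 17 + 12 = 12527 annual layers.
39759.3 mm over 12527 years gives 39759.3 / 12527 ≈ 3.174 mm/year.

3.174 mm/year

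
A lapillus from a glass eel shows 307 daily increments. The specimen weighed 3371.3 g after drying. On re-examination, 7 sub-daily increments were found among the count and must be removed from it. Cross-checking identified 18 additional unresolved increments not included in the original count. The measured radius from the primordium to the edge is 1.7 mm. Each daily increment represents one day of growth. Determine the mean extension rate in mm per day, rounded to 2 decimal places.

True daily increment count = 307 − 7 + 18 = 318.
1.7 mm over 318 days gives 1.7 / 318 ≈ 0.01 mm per day.

0.01 mm per day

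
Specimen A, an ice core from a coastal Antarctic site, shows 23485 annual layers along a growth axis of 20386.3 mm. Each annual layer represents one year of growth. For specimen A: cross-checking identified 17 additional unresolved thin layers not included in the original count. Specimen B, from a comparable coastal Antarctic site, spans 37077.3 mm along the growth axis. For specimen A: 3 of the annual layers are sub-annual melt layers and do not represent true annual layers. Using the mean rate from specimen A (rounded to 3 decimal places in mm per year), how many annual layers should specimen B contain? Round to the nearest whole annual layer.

42716 annual layers

Specimen A: correcting the raw count gives 23485 − 3 + 17 = 23499 true annual layers.
A: 20386.3 mm over 23499 years gives 20386.3 / 23499 ≈ 0.868 mm per year.
Specimen B: 37077.3 mm / 0.868 mm per year = 42715.78 years ≈ 42716 annual layers.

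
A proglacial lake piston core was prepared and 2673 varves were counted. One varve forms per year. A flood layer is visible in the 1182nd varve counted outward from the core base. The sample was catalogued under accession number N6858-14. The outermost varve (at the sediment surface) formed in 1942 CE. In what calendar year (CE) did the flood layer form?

451 CE

2673 − 1182 = 1491 varves lie beyond the flood layer toward the sediment surface.
The varve at the sediment surface is 1942 CE, so the flood layer dates to 1942 − 1491 = 451 CE.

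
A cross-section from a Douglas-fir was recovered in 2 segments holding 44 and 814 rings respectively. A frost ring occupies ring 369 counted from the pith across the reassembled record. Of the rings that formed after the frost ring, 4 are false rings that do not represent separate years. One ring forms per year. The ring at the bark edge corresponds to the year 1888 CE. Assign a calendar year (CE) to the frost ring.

1403 CE

Total rings = 44 + 814 = 858.
The frost ring sits at ring 369 from the pith, so 858 − 369 = 489 rings formed after it.
Excluding 4 false rings: 489 − 4 = 485.
The ring at the bark edge is 1888 CE, so the frost ring dates to 1888 − 485 = 1403 CE.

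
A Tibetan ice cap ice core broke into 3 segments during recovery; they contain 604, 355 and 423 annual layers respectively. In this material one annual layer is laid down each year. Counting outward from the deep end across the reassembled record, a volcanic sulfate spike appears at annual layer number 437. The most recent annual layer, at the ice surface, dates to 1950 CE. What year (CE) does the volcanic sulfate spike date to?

1005 CE

Total annual layers = 604 + 355 + 423 = 1382.
Between annual layer 437 and the ice surface there are 1382 − 437 = 945 annual layers.
The annual layer at the ice surface is 1950 CE, so the volcanic sulfate spike dates to 1950 − 945 = 1005 CE.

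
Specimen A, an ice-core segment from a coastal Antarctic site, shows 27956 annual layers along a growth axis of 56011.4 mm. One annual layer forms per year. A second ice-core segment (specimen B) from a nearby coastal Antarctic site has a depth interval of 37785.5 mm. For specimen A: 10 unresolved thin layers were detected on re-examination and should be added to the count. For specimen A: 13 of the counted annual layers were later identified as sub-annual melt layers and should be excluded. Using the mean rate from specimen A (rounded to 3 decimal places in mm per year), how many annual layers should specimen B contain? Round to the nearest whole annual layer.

Specimen A: adjusted count: 27956 − 13 + 10 = 27953 annual layers.
A: 56011.4 mm over 27953 years gives 56011.4 / 27953 ≈ 2.004 mm per year.
For B, 37785.5 / 2.004 = 18855.04 years ≈ 18855 annual layers.

18855 annual layers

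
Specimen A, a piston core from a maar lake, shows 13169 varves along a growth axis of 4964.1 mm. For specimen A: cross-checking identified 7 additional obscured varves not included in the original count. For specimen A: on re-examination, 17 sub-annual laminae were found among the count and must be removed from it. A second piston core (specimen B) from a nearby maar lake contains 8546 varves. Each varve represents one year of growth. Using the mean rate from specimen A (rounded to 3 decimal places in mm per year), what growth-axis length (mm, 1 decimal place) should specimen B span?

3221.8 mm

Specimen A: after corrections the count is 13169 − 17 + 7 = 13159 varves.
A: Mean rate = 4964.1 mm / 13159 years ≈ 0.377 mm per year.
Length of B = 0.377 × 8546 = 3221.8 mm.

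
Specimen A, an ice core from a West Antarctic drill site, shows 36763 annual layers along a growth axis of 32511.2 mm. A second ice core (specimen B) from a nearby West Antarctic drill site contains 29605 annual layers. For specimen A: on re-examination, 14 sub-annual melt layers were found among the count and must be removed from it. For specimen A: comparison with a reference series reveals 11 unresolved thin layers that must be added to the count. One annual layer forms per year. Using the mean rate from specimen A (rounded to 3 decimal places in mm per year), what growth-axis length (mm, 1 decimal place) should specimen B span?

Specimen A: true annual layer count = 36763 − 14 + 11 = 36760.
A: Extension rate ≈ 32511.2 / 36760 = 0.884 mm/year.
Length of B = 0.884 × 29605 = 26170.8 mm.

26170.8 mm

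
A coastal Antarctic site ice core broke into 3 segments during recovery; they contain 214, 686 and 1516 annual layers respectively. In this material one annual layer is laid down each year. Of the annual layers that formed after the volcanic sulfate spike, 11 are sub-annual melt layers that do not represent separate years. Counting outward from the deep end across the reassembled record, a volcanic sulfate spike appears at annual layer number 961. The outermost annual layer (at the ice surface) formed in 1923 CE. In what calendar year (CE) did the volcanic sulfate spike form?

479 CE

Total annual layers = 214 + 686 + 1516 = 2416.
2416 − 961 = 1455 annual layers lie beyond the volcanic sulfate spike toward the ice surface.
1455 − 11 false = 1444 true annual layers after the volcanic sulfate spike.
The annual layer at the ice surface is 1923 CE, so the volcanic sulfate spike dates to 1923 − 1444 = 479 CE.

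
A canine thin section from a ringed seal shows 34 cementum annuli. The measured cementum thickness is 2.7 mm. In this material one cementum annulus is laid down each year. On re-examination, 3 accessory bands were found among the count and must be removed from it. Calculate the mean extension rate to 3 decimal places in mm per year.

True cementum annulus count = 34 − 3 = 31.
2.7 mm over 31 years gives 2.7 / 31 ≈ 0.087 mm per year.

0.087 mm per year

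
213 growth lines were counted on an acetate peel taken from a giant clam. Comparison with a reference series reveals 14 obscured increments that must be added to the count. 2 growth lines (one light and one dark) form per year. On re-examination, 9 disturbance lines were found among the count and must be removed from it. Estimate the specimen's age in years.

109 yr

After corrections the count is 213 − 9 + 14 = 218 growth lines.
With 2 growth lines per year, 218 / 2 = 109 years.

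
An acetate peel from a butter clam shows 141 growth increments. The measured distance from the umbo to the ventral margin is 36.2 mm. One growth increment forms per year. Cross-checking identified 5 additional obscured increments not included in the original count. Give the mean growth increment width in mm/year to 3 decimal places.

After corrections the count is 141 + 5 = 146 growth increments.
36.2 mm over 146 years gives 36.2 / 146 ≈ 0.248 mm/year.

0.248 mm/year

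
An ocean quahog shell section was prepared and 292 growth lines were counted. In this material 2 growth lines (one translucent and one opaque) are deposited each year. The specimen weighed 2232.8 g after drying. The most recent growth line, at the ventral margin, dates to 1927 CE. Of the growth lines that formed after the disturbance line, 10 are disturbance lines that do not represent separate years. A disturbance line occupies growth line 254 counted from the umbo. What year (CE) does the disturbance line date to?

Between growth line 254 and the ventral margin there are 292 − 254 = 38 growth lines.
Excluding 10 false growth lines: 38 − 10 = 28.
Dividing by 2 growth lines per year: 28 / 2 = 14 years.
1927 − 14 = 1913 CE.

1913 CE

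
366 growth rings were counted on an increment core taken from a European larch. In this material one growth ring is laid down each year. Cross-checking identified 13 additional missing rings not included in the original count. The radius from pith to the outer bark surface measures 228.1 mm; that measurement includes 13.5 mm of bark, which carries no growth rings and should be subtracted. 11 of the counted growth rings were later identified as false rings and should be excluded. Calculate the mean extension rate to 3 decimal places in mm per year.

Adjusted count: 366 − 11 + 13 = 368 growth rings.
The growth record spans 228.1 − 13.5 = 214.6 mm.
214.6 mm over 368 years gives 214.6 / 368 ≈ 0.583 mm per year.

0.583 mm per year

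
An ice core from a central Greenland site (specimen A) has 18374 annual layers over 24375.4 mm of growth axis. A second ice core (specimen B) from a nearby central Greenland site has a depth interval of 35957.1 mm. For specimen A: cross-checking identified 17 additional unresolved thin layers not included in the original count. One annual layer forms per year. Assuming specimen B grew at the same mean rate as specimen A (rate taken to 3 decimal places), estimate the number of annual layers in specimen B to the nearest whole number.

27137 annual layers

Specimen A: true annual layer count = 18374 + 17 = 18391.
A: 24375.4 mm over 18391 years gives 24375.4 / 18391 ≈ 1.325 mm per year.
For B, 35957.1 / 1.325 = 27137.43 years ≈ 27137 annual layers.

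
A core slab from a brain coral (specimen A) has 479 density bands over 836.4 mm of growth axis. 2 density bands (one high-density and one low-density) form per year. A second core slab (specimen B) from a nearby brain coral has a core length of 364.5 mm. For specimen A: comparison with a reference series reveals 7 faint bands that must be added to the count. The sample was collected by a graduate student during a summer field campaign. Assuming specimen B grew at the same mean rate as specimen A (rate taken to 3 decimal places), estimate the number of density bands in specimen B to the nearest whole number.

212 density bands

Specimen A: after corrections the count is 479 + 7 = 486 density bands.
Specimen A: with 2 density bands per year, 486 / 2 = 243 years.
A: Extension rate ≈ 836.4 / 243 = 3.442 mm per year.
For B, 364.5 / 3.442 = 105.90 years; at 2 density bands per year that is 105.90 × 2 ≈ 212 density bands.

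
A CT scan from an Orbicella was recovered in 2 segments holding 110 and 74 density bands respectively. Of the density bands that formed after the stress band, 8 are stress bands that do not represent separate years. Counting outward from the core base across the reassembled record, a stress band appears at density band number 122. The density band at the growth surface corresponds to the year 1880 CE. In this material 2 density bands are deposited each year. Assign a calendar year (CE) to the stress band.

1853 CE

Total density bands = 110 + 74 = 184.
184 − 122 = 62 density bands lie beyond the stress band toward the growth surface.
Removing the 8 false density bands leaves 62 − 8 = 54 true density bands beyond the stress band.
54 density bands at 2 per year is 54 / 2 = 27 years.
The density band at the growth surface is 1880 CE, so the stress band dates to 1880 − 27 = 1853 CE.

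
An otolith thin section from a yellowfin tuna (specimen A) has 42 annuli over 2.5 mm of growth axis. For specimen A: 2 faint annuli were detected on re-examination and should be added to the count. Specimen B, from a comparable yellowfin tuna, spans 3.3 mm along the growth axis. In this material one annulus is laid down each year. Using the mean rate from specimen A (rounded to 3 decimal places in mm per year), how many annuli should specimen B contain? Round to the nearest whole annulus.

Specimen A: adjusted count: 42 + 2 = 44 annuli.
A: Mean rate = 2.5 mm / 44 years ≈ 0.057 mm/yr.
For B, 3.3 / 0.057 = 57.89 years ≈ 58 annuli.

58 annuli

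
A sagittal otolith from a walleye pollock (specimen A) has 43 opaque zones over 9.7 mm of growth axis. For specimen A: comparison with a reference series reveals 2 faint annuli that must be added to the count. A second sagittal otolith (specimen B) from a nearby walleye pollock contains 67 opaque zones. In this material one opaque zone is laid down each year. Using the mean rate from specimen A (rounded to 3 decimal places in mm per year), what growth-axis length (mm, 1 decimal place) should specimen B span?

14.5 mm

Specimen A: true opaque zone count = 43 + 2 = 45.
A: 9.7 mm over 45 years gives 9.7 / 45 ≈ 0.216 mm/yr.
B's length ≈ 0.216 × 67 = 14.5 mm.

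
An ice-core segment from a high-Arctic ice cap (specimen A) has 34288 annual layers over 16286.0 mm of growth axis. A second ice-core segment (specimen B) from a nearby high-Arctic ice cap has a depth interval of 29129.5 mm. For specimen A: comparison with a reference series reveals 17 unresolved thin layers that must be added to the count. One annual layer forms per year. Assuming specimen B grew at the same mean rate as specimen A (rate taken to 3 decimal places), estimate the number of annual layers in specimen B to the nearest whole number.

61325 annual layers

Specimen A: correcting the raw count gives 34288 + 17 = 34305 true annual layers.
A: 16286.0 mm over 34305 years gives 16286.0 / 34305 ≈ 0.475 mm per year.
Specimen B: 29129.5 mm / 0.475 mm per year = 61325.26 years ≈ 61325 annual layers.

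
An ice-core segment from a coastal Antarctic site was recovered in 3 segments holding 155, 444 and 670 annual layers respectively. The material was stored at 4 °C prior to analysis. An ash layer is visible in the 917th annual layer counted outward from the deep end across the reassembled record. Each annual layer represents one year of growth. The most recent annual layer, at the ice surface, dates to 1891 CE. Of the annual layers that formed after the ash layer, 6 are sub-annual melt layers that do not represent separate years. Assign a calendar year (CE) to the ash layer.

Total annual layers = 155 + 444 + 670 = 1269.
Between annual layer 917 and the ice surface there are 1269 − 917 = 352 annual layers.
Removing the 6 false annual layers leaves 352 − 6 = 346 true annual layers beyond the ash layer.
Counting back 346 years from 1891 CE places the ash layer in 1891 − 346 = 1545 CE.

1545 CE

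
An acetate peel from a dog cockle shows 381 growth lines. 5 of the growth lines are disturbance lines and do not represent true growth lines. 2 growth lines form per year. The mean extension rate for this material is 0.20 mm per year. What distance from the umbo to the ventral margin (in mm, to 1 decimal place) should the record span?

Correcting the raw count gives 381 − 5 = 376 true growth lines.
Dividing by 2 growth lines per year: 376 / 2 = 188 years.
188 years at 0.20 mm/year gives 0.20 × 188 = 37.6 mm.

37.6 mm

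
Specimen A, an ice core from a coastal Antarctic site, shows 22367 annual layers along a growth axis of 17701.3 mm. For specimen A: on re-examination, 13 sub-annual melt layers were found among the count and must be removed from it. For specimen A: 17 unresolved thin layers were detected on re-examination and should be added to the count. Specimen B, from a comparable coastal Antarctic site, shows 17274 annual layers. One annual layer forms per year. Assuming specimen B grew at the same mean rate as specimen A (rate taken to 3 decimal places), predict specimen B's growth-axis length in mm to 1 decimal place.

Specimen A: correcting the raw count gives 22367 − 13 + 17 = 22371 true annual layers.
A: Extension rate ≈ 17701.3 / 22371 = 0.791 mm/yr.
For B, 0.791 mm/year × 17274 years = 13663.7 mm.

13663.7 mm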